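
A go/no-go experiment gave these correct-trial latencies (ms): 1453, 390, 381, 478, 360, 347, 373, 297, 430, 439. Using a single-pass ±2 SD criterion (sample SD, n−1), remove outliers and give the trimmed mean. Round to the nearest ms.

n = 10, ΣRT = 4948, M = 494.800
Σ(x−M)² = 1043651.60; s = √(1043651.60/9) = 340.531
Cutoffs: 494.800 ± 2·340.531 → [-186.3, 1175.9]
Outside: 1453 → excluded.
Retained (n=9): Σ = 3495, mean = 3495/9 = 388.333

388 ms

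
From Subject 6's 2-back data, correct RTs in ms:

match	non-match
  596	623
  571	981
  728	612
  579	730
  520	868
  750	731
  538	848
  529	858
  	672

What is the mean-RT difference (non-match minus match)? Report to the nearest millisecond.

M(match) = 4811/8 = 601.375
M(non-match) = 6923/9 = 769.222
Difference = 769.222 − 601.375 = 167.847 ms

168 ms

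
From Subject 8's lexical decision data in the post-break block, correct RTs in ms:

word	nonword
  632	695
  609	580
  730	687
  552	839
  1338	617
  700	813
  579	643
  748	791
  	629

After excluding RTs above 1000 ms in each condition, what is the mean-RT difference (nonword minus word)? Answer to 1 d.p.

word: exclude 1338
M(word) = 4550/7 = 650.000
M(nonword) = 6294/9 = 699.333
Difference = 699.333 − 650.000 = 49.333 ms

49.3 ms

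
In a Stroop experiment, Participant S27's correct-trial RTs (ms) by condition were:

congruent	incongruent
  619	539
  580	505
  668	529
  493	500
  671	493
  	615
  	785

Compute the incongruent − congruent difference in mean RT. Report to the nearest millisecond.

M(congruent) = 3031/5 = 606.200
M(incongruent) = 3966/7 = 566.571
Difference = 566.571 − 606.200 = -39.629 ms

-40 ms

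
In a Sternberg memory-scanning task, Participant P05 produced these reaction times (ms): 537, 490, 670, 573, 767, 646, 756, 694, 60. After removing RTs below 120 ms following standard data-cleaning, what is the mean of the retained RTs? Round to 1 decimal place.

Excluded: 60
Retained (n=8): Σ = 5133
Mean = 5133/8 = 641.6250

641.6 ms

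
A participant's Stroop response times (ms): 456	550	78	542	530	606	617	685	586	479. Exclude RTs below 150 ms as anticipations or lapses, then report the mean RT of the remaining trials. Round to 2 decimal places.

561.22 ms

Excluded: 78
Retained (n=9): Σ = 5051
Mean = 5051/9 = 561.2222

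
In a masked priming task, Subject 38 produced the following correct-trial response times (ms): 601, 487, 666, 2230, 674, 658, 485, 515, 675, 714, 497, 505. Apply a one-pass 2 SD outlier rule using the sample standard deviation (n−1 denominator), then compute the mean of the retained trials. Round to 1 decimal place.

n = 12, ΣRT = 8707, M = 725.583
Σ(x−M)² = 2552316.92; s = √(2552316.92/11) = 481.694
Cutoffs: 725.583 ± 2·481.694 → [-237.8, 1689.0]
Outside: 2230 → excluded.
Retained (n=11): Σ = 6477, mean = 6477/11 = 588.818

588.8 ms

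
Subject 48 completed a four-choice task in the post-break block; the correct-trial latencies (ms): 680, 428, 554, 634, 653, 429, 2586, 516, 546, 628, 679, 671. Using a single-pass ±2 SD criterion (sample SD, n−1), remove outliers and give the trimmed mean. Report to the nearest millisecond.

n = 12, ΣRT = 9004, M = 750.333
Σ(x−M)² = 3766338.67; s = √(3766338.67/11) = 585.145
Cutoffs: 750.333 ± 2·585.145 → [-420.0, 1920.6]
Outside: 2586 → excluded.
Retained (n=11): Σ = 6418, mean = 6418/11 = 583.455

583 ms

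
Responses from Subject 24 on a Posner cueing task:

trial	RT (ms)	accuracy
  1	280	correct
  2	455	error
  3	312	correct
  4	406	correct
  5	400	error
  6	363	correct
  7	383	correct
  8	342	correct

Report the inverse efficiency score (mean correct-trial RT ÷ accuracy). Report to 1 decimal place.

Correct trials (n=6): 280, 312, 406, 363, 383, 342
Mean correct RT = 2086/6 = 347.6667 ms
Proportion correct = 6/8
IES = 347.6667 / (6/8) = 463.556 ms

463.6 ms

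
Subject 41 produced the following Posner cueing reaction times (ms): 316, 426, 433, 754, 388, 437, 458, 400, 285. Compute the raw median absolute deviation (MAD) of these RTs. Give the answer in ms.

32 ms

Sorted: 285, 316, 388, 400, 426, 433, 437, 458, 754 → median = 426
|x − 426|: 110, 0, 7, 328, 38, 11, 32, 26, 141
Sorted deviations: 0, 7, 11, 26, 32, 38, 110, 141, 328 → MAD = 32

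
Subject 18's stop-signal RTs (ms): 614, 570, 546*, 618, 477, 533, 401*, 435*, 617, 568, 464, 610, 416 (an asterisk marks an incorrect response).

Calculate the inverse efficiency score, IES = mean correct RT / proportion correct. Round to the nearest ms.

713 ms

Correct trials (n=10): 614, 570, 618, 477, 533, 617, 568, 464, 610, 416
Mean correct RT = 5487/10 = 548.7000 ms
Proportion correct = 10/13
IES = 548.7000 / (10/13) = 713.310 ms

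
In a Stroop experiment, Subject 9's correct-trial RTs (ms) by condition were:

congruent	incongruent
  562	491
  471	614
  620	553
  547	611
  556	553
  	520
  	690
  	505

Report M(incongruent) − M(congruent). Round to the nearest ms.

16 ms

M(congruent) = 2756/5 = 551.200
M(incongruent) = 4537/8 = 567.125
Difference = 567.125 − 551.200 = 15.925 ms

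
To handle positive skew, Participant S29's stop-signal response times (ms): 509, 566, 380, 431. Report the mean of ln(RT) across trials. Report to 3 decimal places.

ln(RT): 6.2324, 6.3386, 5.9402, 6.0661
Σ ln(RT) = 24.5773
Mean = 24.5773/4 = 6.14433

6.144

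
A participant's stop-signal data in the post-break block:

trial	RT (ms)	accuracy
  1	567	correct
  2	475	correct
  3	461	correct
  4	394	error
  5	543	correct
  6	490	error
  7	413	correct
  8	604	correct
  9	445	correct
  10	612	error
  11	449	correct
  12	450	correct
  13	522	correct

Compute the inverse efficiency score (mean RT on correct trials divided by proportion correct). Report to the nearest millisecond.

Correct trials (n=10): 567, 475, 461, 543, 413, 604, 445, 449, 450, 522
Mean correct RT = 4929/10 = 492.9000 ms
Proportion correct = 10/13
IES = 492.9000 / (10/13) = 640.770 ms

641 ms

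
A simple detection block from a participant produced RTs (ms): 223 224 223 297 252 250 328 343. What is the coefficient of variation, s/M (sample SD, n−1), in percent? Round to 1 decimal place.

n = 8, Σ = 2140, M = 267.5000
Σ(x−M)² = 16630.000; s = √(16630.000/7) = 48.7413
CV = 48.7413 / 267.5000 = 0.18221 = 18.221%

18.2%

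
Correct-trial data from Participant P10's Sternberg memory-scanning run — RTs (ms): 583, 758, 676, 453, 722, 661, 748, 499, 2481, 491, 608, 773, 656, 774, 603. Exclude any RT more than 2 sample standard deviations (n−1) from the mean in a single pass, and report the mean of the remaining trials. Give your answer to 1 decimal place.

643.2 ms

n = 15, ΣRT = 11486, M = 765.733
Σ(x−M)² = 3304790.93; s = √(3304790.93/14) = 485.856
Cutoffs: 765.733 ± 2·485.856 → [-206.0, 1737.4]
Outside: 2481 → excluded.
Retained (n=14): Σ = 9005, mean = 9005/14 = 643.214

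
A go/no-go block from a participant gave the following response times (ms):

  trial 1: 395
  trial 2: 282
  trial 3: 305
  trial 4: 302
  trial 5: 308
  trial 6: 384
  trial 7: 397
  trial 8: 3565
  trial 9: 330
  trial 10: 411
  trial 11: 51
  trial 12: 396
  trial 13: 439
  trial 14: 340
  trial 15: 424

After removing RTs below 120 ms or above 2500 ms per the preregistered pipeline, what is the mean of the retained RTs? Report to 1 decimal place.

Excluded: 51, 3565
Retained (n=13): Σ = 4713
Mean = 4713/13 = 362.5385

362.5 ms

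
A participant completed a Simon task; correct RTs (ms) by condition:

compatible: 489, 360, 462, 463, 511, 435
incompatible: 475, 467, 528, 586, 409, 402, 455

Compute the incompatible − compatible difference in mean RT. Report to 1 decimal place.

21.2 ms

M(compatible) = 2720/6 = 453.333
M(incompatible) = 3322/7 = 474.571
Difference = 474.571 − 453.333 = 21.238 ms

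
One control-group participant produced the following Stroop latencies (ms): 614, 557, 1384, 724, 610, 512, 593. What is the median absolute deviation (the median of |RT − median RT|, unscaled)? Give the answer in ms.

Sorted: 512, 557, 593, 610, 614, 724, 1384 → median = 610
|x − 610|: 4, 53, 774, 114, 0, 98, 17
Sorted deviations: 0, 4, 17, 53, 98, 114, 774 → MAD = 53

53 ms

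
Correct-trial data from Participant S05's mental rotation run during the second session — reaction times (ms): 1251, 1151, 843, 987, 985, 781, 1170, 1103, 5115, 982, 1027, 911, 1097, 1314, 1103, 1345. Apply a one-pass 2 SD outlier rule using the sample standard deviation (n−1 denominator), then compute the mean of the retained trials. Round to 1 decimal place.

n = 16, ΣRT = 21165, M = 1322.812
Σ(x−M)² = 15710826.44; s = √(15710826.44/15) = 1023.420
Cutoffs: 1322.812 ± 2·1023.420 → [-724.0, 3369.7]
Outside: 5115 → excluded.
Retained (n=15): Σ = 16050, mean = 16050/15 = 1070.000

1070.0 ms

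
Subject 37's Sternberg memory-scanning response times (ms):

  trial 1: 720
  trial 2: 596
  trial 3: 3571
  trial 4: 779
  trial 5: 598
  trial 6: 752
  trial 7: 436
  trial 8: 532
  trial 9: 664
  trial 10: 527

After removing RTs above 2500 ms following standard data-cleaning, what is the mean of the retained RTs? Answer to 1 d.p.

622.7 ms

Excluded: 3571
Retained (n=9): Σ = 5604
Mean = 5604/9 = 622.6667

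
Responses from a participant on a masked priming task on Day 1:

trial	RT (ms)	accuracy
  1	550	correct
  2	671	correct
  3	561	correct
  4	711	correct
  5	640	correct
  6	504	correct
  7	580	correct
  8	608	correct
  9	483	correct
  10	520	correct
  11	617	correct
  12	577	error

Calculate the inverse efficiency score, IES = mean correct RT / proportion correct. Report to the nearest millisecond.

639 ms

Correct trials (n=11): 550, 671, 561, 711, 640, 504, 580, 608, 483, 520, 617
Mean correct RT = 6445/11 = 585.9091 ms
Proportion correct = 11/12
IES = 585.9091 / (11/12) = 639.174 ms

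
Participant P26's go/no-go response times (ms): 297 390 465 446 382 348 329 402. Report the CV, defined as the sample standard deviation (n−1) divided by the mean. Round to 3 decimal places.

n = 8, Σ = 3059, M = 382.3750
Σ(x−M)² = 22637.875; s = √(22637.875/7) = 56.8681
CV = 56.8681 / 382.3750 = 0.14872

0.149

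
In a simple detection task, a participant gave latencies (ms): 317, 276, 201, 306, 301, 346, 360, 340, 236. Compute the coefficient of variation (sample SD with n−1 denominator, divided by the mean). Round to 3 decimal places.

0.176

n = 9, Σ = 2683, M = 298.1111
Σ(x−M)² = 22082.889; s = √(22082.889/8) = 52.5391
CV = 52.5391 / 298.1111 = 0.17624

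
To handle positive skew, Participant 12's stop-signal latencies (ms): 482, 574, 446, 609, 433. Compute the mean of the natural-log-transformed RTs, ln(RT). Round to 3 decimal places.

ln(RT): 6.1779, 6.3526, 6.1003, 6.4118, 6.0707
Σ ln(RT) = 31.1134
Mean = 31.1134/5 = 6.22269

6.223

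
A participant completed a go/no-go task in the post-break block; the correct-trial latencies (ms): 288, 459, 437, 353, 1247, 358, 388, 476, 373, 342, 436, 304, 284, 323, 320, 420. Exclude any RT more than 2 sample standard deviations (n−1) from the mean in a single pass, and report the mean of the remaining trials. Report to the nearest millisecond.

371 ms

n = 16, ΣRT = 6808, M = 425.500
Σ(x−M)² = 775082.00; s = √(775082.00/15) = 227.315
Cutoffs: 425.500 ± 2·227.315 → [-29.1, 880.1]
Outside: 1247 → excluded.
Retained (n=15): Σ = 5561, mean = 5561/15 = 370.733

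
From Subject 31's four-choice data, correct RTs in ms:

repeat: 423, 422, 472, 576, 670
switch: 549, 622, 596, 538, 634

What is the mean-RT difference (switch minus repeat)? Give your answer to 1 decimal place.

75.2 ms

M(repeat) = 2563/5 = 512.600
M(switch) = 2939/5 = 587.800
Difference = 587.800 − 512.600 = 75.200 ms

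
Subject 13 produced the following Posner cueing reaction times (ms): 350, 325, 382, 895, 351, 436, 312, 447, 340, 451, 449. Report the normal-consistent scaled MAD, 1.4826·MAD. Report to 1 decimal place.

Sorted: 312, 325, 340, 350, 351, 382, 436, 447, 449, 451, 895 → median = 382
|x − 382| sorted: 0, 31, 32, 42, 54, 57, 65, 67, 69, 70, 513 → MAD = 57
Robust SD ≈ 1.4826 × 57 = 84.508

84.5 ms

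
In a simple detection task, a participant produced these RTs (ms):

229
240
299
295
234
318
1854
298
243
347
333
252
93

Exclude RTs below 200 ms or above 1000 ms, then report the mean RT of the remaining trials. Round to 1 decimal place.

280.7 ms

Excluded: 93, 1854
Retained (n=11): Σ = 3088
Mean = 3088/11 = 280.7273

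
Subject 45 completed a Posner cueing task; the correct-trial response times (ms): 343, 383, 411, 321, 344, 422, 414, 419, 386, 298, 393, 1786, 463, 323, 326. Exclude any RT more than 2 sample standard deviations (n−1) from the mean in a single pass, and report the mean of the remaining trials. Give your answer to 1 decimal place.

n = 15, ΣRT = 7032, M = 468.800
Σ(x−M)² = 1890094.40; s = √(1890094.40/14) = 367.433
Cutoffs: 468.800 ± 2·367.433 → [-266.1, 1203.7]
Outside: 1786 → excluded.
Retained (n=14): Σ = 5246, mean = 5246/14 = 374.714

374.7 ms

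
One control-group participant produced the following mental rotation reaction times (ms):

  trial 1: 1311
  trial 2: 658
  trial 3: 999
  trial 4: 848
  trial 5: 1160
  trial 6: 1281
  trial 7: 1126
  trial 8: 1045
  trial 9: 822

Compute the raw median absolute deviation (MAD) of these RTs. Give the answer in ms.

197 ms

Sorted: 658, 822, 848, 999, 1045, 1126, 1160, 1281, 1311 → median = 1045
|x − 1045|: 266, 387, 46, 197, 115, 236, 81, 0, 223
Sorted deviations: 0, 46, 81, 115, 197, 223, 236, 266, 387 → MAD = 197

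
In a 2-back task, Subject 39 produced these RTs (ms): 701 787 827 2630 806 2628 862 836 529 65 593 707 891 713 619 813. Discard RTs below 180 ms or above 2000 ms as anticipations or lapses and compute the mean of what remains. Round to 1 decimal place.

Excluded: 65, 2628, 2630
Retained (n=13): Σ = 9684
Mean = 9684/13 = 744.9231

744.9 ms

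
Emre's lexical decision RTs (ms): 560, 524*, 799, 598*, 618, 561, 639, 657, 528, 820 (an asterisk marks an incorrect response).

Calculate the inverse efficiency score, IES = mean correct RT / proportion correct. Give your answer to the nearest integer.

Correct trials (n=8): 560, 799, 618, 561, 639, 657, 528, 820
Mean correct RT = 5182/8 = 647.7500 ms
Proportion correct = 8/10
IES = 647.7500 / (8/10) = 809.688 ms

810 ms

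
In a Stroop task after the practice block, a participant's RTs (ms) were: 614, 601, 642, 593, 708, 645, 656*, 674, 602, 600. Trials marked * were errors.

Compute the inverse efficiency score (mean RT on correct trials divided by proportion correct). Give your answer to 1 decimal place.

Correct trials (n=9): 614, 601, 642, 593, 708, 645, 674, 602, 600
Mean correct RT = 5679/9 = 631.0000 ms
Proportion correct = 9/10
IES = 631.0000 / (9/10) = 701.111 ms

701.1 ms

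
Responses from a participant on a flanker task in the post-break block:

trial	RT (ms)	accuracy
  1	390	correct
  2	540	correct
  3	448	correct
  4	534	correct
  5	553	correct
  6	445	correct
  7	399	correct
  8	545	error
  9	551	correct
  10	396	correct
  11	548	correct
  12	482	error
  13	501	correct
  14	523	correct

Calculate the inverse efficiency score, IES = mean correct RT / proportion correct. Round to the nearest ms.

Correct trials (n=12): 390, 540, 448, 534, 553, 445, 399, 551, 396, 548, 501, 523
Mean correct RT = 5828/12 = 485.6667 ms
Proportion correct = 12/14
IES = 485.6667 / (12/14) = 566.611 ms

567 ms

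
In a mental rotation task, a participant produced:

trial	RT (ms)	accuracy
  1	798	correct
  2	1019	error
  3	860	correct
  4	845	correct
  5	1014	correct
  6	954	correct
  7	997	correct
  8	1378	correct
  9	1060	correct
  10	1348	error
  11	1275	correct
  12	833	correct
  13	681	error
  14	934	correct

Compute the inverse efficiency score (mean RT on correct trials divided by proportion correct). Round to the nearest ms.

1267 ms

Correct trials (n=11): 798, 860, 845, 1014, 954, 997, 1378, 1060, 1275, 833, 934
Mean correct RT = 10948/11 = 995.2727 ms
Proportion correct = 11/14
IES = 995.2727 / (11/14) = 1266.711 ms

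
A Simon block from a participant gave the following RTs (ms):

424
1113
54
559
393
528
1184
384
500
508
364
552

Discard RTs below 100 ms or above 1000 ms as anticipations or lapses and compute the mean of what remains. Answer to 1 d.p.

468.0 ms

Excluded: 54, 1113, 1184
Retained (n=9): Σ = 4212
Mean = 4212/9 = 468.0000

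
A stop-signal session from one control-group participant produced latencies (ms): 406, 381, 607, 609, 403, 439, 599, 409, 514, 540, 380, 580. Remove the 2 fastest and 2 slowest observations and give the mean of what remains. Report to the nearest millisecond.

Sorted: 380, 381, 403, 406, 409, 439, 514, 540, 580, 599, 607, 609
Drop lowest 2 (380, 381) and highest 2 (607, 609)
Remaining (n=8): Σ = 3890, mean = 3890/8 = 486.250

486 ms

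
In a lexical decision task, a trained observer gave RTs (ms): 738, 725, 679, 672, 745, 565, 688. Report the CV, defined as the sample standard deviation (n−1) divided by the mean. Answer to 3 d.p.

n = 7, Σ = 4812, M = 687.4286
Σ(x−M)² = 22581.714; s = √(22581.714/6) = 61.3483
CV = 61.3483 / 687.4286 = 0.08924

0.089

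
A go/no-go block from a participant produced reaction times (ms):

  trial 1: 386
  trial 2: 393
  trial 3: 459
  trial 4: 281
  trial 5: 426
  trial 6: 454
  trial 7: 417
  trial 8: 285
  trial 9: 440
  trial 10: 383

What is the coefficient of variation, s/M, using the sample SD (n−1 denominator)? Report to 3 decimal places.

n = 10, Σ = 3924, M = 392.4000
Σ(x−M)² = 36304.400; s = √(36304.400/9) = 63.5124
CV = 63.5124 / 392.4000 = 0.16186

0.162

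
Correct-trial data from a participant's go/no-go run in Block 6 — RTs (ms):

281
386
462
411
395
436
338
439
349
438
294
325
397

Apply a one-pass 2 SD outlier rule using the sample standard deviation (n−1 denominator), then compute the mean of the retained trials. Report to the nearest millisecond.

381 ms

n = 13, ΣRT = 4951, M = 380.846
Σ(x−M)² = 41153.69; s = √(41153.69/12) = 58.562
Cutoffs: 380.846 ± 2·58.562 → [263.7, 498.0]
No RTs fall outside the cutoffs; all 13 retained. Mean = 4951/13 = 380.846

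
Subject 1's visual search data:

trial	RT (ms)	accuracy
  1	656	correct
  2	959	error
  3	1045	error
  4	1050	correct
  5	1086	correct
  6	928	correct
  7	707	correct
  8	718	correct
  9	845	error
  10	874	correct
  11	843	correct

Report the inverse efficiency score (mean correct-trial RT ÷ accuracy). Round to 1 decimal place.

1179.4 ms

Correct trials (n=8): 656, 1050, 1086, 928, 707, 718, 874, 843
Mean correct RT = 6862/8 = 857.7500 ms
Proportion correct = 8/11
IES = 857.7500 / (8/11) = 1179.406 ms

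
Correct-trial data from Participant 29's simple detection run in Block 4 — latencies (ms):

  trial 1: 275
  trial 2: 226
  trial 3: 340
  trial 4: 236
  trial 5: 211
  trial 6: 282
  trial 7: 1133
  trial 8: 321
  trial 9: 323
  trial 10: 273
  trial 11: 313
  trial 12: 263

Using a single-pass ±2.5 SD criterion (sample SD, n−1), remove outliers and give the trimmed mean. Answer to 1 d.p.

278.5 ms

n = 12, ΣRT = 4196, M = 349.667
Σ(x−M)² = 687566.67; s = √(687566.67/11) = 250.012
Cutoffs: 349.667 ± 2.5·250.012 → [-275.4, 974.7]
Outside: 1133 → excluded.
Retained (n=11): Σ = 3063, mean = 3063/11 = 278.455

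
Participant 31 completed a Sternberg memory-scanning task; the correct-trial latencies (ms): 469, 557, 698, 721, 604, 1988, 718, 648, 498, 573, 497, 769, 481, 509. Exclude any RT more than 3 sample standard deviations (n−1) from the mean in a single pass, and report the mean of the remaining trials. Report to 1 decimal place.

n = 14, ΣRT = 9730, M = 695.000
Σ(x−M)² = 1932438.00; s = √(1932438.00/13) = 385.550
Cutoffs: 695.000 ± 3·385.550 → [-461.7, 1851.7]
Outside: 1988 → excluded.
Retained (n=13): Σ = 7742, mean = 7742/13 = 595.538

595.5 ms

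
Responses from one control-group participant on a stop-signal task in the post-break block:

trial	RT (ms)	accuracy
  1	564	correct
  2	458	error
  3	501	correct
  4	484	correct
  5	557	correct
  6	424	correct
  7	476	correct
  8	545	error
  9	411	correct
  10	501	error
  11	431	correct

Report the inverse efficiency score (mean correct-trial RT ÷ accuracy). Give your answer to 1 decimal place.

Correct trials (n=8): 564, 501, 484, 557, 424, 476, 411, 431
Mean correct RT = 3848/8 = 481.0000 ms
Proportion correct = 8/11
IES = 481.0000 / (8/11) = 661.375 ms

661.4 ms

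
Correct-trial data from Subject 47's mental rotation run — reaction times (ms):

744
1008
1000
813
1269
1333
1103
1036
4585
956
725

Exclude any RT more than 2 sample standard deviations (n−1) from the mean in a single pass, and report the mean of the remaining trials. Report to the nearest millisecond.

n = 11, ΣRT = 14572, M = 1324.727
Σ(x−M)² = 12065584.18; s = √(12065584.18/10) = 1098.435
Cutoffs: 1324.727 ± 2·1098.435 → [-872.1, 3521.6]
Outside: 4585 → excluded.
Retained (n=10): Σ = 9987, mean = 9987/10 = 998.700

999 ms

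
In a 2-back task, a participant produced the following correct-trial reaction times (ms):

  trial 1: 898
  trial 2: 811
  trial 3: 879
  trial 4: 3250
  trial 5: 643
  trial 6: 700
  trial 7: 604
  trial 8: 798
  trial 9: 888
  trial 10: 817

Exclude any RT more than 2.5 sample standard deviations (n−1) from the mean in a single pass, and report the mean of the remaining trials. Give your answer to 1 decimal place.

n = 10, ΣRT = 10288, M = 1028.800
Σ(x−M)² = 5576073.60; s = √(5576073.60/9) = 787.124
Cutoffs: 1028.800 ± 2.5·787.124 → [-939.0, 2996.6]
Outside: 3250 → excluded.
Retained (n=9): Σ = 7038, mean = 7038/9 = 782.000

782.0 ms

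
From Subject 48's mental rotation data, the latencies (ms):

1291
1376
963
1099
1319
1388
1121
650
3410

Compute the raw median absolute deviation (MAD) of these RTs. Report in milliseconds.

170 ms

Sorted: 650, 963, 1099, 1121, 1291, 1319, 1376, 1388, 3410 → median = 1291
|x − 1291|: 0, 85, 328, 192, 28, 97, 170, 641, 2119
Sorted deviations: 0, 28, 85, 97, 170, 192, 328, 641, 2119 → MAD = 170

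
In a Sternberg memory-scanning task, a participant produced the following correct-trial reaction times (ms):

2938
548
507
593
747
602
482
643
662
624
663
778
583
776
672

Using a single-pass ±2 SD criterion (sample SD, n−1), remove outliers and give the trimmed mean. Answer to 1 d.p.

n = 15, ΣRT = 11818, M = 787.867
Σ(x−M)² = 5062145.73; s = √(5062145.73/14) = 601.317
Cutoffs: 787.867 ± 2·601.317 → [-414.8, 1990.5]
Outside: 2938 → excluded.
Retained (n=14): Σ = 8880, mean = 8880/14 = 634.286

634.3 ms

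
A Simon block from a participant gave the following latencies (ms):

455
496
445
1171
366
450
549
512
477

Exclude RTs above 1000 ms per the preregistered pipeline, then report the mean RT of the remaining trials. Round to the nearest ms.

Excluded: 1171
Retained (n=8): Σ = 3750
Mean = 3750/8 = 468.7500

469 ms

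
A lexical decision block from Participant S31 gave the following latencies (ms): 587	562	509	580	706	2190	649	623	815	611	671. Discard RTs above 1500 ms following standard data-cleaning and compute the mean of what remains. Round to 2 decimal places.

631.30 ms

Excluded: 2190
Retained (n=10): Σ = 6313
Mean = 6313/10 = 631.3000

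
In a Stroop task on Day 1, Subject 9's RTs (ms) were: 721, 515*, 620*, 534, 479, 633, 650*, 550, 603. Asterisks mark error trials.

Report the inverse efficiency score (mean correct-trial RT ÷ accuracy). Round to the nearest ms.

Correct trials (n=6): 721, 534, 479, 633, 550, 603
Mean correct RT = 3520/6 = 586.6667 ms
Proportion correct = 6/9
IES = 586.6667 / (6/9) = 880.000 ms

880 ms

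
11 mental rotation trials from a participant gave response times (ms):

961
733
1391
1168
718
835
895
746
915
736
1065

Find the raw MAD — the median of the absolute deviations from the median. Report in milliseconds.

159 ms

Sorted: 718, 733, 736, 746, 835, 895, 915, 961, 1065, 1168, 1391 → median = 895
|x − 895|: 66, 162, 496, 273, 177, 60, 0, 149, 20, 159, 170
Sorted deviations: 0, 20, 60, 66, 149, 159, 162, 170, 177, 273, 496 → MAD = 159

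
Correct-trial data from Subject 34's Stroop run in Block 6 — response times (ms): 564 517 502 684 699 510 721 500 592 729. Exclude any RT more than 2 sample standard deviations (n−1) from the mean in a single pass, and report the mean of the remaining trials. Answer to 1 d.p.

601.8 ms

n = 10, ΣRT = 6018, M = 601.800
Σ(x−M)² = 84059.60; s = √(84059.60/9) = 96.643
Cutoffs: 601.800 ± 2·96.643 → [408.5, 795.1]
No RTs fall outside the cutoffs; all 10 retained. Mean = 6018/10 = 601.800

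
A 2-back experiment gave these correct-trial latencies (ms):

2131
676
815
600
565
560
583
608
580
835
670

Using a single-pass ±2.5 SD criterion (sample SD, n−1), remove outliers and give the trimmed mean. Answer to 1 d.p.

n = 11, ΣRT = 8623, M = 783.909
Σ(x−M)² = 2087616.91; s = √(2087616.91/10) = 456.904
Cutoffs: 783.909 ± 2.5·456.904 → [-358.4, 1926.2]
Outside: 2131 → excluded.
Retained (n=10): Σ = 6492, mean = 6492/10 = 649.200

649.2 ms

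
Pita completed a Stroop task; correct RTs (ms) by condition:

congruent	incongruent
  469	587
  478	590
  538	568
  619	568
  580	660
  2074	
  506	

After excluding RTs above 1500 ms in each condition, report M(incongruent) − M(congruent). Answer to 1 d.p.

congruent: exclude 2074
M(congruent) = 3190/6 = 531.667
M(incongruent) = 2973/5 = 594.600
Difference = 594.600 − 531.667 = 62.933 ms

62.9 ms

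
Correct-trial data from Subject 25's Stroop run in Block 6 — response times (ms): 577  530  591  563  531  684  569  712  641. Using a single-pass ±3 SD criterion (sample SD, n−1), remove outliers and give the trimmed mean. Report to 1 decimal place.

n = 9, ΣRT = 5398, M = 599.778
Σ(x−M)² = 33881.56; s = √(33881.56/8) = 65.078
Cutoffs: 599.778 ± 3·65.078 → [404.5, 795.0]
No RTs fall outside the cutoffs; all 9 retained. Mean = 5398/9 = 599.778

599.8 ms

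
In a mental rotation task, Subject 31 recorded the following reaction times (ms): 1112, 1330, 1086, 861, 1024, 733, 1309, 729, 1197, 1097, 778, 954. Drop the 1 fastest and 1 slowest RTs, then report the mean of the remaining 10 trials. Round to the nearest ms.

1015 ms

Sorted: 729, 733, 778, 861, 954, 1024, 1086, 1097, 1112, 1197, 1309, 1330
Drop lowest 1 (729) and highest 1 (1330)
Remaining (n=10): Σ = 10151, mean = 10151/10 = 1015.100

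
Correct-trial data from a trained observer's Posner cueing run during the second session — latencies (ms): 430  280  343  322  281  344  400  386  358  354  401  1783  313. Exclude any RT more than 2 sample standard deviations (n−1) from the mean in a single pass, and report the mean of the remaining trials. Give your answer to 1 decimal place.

n = 13, ΣRT = 5995, M = 461.154
Σ(x−M)² = 1917647.69; s = √(1917647.69/12) = 399.755
Cutoffs: 461.154 ± 2·399.755 → [-338.4, 1260.7]
Outside: 1783 → excluded.
Retained (n=12): Σ = 4212, mean = 4212/12 = 351.000

351.0 ms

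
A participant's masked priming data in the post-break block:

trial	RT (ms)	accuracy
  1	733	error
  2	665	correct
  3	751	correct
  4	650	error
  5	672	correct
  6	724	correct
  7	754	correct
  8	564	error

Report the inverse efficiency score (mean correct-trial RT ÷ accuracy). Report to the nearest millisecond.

Correct trials (n=5): 665, 751, 672, 724, 754
Mean correct RT = 3566/5 = 713.2000 ms
Proportion correct = 5/8
IES = 713.2000 / (5/8) = 1141.120 ms

1141 ms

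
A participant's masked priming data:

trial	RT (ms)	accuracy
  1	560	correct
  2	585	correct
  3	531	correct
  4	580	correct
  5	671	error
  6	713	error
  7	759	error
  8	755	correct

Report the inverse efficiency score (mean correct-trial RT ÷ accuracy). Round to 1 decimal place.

Correct trials (n=5): 560, 585, 531, 580, 755
Mean correct RT = 3011/5 = 602.2000 ms
Proportion correct = 5/8
IES = 602.2000 / (5/8) = 963.520 ms

963.5 ms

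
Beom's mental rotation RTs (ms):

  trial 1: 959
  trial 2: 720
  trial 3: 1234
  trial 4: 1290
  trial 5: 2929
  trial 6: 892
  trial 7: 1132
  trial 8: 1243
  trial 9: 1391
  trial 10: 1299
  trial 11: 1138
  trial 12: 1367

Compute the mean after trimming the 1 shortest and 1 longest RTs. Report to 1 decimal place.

Sorted: 720, 892, 959, 1132, 1138, 1234, 1243, 1290, 1299, 1367, 1391, 2929
Drop lowest 1 (720) and highest 1 (2929)
Remaining (n=10): Σ = 11945, mean = 11945/10 = 1194.500

1194.5 ms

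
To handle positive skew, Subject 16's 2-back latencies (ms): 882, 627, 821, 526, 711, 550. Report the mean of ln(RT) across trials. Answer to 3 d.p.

ln(RT): 6.7822, 6.4409, 6.7105, 6.2653, 6.5667, 6.3099
Σ ln(RT) = 39.0756
Mean = 39.0756/6 = 6.51259

6.513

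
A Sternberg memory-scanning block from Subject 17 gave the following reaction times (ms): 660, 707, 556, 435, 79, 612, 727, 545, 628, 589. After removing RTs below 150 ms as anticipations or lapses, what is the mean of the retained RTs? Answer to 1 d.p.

Excluded: 79
Retained (n=9): Σ = 5459
Mean = 5459/9 = 606.5556

606.6 ms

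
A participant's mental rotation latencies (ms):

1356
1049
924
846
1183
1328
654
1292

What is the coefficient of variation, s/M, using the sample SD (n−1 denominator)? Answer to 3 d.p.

n = 8, Σ = 8632, M = 1079.0000
Σ(x−M)² = 454754.000; s = √(454754.000/7) = 254.8820
CV = 254.8820 / 1079.0000 = 0.23622

0.236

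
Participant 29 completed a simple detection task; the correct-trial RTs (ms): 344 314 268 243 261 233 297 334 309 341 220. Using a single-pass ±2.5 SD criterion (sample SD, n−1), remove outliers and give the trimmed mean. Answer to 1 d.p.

n = 11, ΣRT = 3164, M = 287.636
Σ(x−M)² = 20060.55; s = √(20060.55/10) = 44.789
Cutoffs: 287.636 ± 2.5·44.789 → [175.7, 399.6]
No RTs fall outside the cutoffs; all 11 retained. Mean = 3164/11 = 287.636

287.6 ms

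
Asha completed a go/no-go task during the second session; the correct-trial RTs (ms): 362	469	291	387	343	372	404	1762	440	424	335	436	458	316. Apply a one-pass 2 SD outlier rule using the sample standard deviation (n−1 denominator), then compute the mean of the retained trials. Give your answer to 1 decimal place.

387.5 ms

n = 14, ΣRT = 6799, M = 485.643
Σ(x−M)² = 1792779.21; s = √(1792779.21/13) = 371.357
Cutoffs: 485.643 ± 2·371.357 → [-257.1, 1228.4]
Outside: 1762 → excluded.
Retained (n=13): Σ = 5037, mean = 5037/13 = 387.462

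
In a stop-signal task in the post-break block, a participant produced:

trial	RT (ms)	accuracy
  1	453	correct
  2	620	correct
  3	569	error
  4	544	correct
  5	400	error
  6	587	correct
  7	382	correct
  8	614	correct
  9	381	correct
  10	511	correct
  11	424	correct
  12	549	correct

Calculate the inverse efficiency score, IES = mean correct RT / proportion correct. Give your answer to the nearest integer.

Correct trials (n=10): 453, 620, 544, 587, 382, 614, 381, 511, 424, 549
Mean correct RT = 5065/10 = 506.5000 ms
Proportion correct = 10/12
IES = 506.5000 / (10/12) = 607.800 ms

608 ms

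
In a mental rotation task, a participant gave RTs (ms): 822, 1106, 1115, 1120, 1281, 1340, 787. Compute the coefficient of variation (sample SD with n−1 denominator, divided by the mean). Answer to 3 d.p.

0.194

n = 7, Σ = 7571, M = 1081.5714
Σ(x−M)² = 263897.714; s = √(263897.714/6) = 209.7211
CV = 209.7211 / 1081.5714 = 0.19390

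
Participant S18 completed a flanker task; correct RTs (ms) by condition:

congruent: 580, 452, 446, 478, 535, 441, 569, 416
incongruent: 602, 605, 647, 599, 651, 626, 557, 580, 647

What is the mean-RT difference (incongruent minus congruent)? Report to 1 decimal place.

M(congruent) = 3917/8 = 489.625
M(incongruent) = 5514/9 = 612.667
Difference = 612.667 − 489.625 = 123.042 ms

123.0 ms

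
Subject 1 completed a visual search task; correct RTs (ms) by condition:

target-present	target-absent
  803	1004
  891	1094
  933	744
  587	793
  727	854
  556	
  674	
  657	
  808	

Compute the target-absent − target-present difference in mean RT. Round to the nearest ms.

M(target-present) = 6636/9 = 737.333
M(target-absent) = 4489/5 = 897.800
Difference = 897.800 − 737.333 = 160.467 ms

160 ms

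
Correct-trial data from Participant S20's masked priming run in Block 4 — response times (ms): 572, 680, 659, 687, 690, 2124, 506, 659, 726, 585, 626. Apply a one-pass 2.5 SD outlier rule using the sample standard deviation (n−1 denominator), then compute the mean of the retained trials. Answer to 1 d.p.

n = 11, ΣRT = 8514, M = 774.000
Σ(x−M)² = 2044968.00; s = √(2044968.00/10) = 452.213
Cutoffs: 774.000 ± 2.5·452.213 → [-356.5, 1904.5]
Outside: 2124 → excluded.
Retained (n=10): Σ = 6390, mean = 6390/10 = 639.000

639.0 ms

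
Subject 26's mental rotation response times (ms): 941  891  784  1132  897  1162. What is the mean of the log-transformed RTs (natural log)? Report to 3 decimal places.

ln(RT): 6.8469, 6.7923, 6.6644, 7.0317, 6.7991, 7.0579
Σ ln(RT) = 41.1924
Mean = 41.1924/6 = 6.86540

6.865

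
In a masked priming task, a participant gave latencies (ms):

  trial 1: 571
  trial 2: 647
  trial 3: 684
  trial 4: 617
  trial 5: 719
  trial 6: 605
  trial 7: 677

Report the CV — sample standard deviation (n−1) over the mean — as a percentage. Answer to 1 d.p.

8.0%

n = 7, Σ = 4520, M = 645.7143
Σ(x−M)² = 15881.429; s = √(15881.429/6) = 51.4481
CV = 51.4481 / 645.7143 = 0.07968 = 7.968%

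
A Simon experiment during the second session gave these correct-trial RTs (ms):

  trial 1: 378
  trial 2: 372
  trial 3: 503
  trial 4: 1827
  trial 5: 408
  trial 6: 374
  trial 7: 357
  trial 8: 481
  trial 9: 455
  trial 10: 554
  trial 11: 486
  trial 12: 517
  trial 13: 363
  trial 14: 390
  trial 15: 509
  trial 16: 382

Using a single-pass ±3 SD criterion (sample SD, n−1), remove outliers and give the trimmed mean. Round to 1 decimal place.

n = 16, ΣRT = 8356, M = 522.250
Σ(x−M)² = 1879735.00; s = √(1879735.00/15) = 354.000
Cutoffs: 522.250 ± 3·354.000 → [-539.7, 1584.2]
Outside: 1827 → excluded.
Retained (n=15): Σ = 6529, mean = 6529/15 = 435.267

435.3 ms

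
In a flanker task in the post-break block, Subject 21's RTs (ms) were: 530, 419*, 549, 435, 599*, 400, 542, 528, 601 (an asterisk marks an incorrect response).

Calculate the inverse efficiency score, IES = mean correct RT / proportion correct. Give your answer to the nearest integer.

Correct trials (n=7): 530, 549, 435, 400, 542, 528, 601
Mean correct RT = 3585/7 = 512.1429 ms
Proportion correct = 7/9
IES = 512.1429 / (7/9) = 658.469 ms

658 ms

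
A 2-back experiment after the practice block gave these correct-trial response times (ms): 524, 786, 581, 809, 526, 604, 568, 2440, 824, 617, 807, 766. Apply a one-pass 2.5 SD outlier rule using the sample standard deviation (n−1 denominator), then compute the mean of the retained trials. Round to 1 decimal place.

673.8 ms

n = 12, ΣRT = 9852, M = 821.000
Σ(x−M)² = 3011308.00; s = √(3011308.00/11) = 523.216
Cutoffs: 821.000 ± 2.5·523.216 → [-487.0, 2129.0]
Outside: 2440 → excluded.
Retained (n=11): Σ = 7412, mean = 7412/11 = 673.818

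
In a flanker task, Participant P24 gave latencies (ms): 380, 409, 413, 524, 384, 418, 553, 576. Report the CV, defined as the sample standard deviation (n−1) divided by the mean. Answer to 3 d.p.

0.175

n = 8, Σ = 3657, M = 457.1250
Σ(x−M)² = 44884.875; s = √(44884.875/7) = 80.0757
CV = 80.0757 / 457.1250 = 0.17517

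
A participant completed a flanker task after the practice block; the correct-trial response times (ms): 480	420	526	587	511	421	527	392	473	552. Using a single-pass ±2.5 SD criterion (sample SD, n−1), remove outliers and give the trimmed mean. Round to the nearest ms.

n = 10, ΣRT = 4889, M = 488.900
Σ(x−M)² = 36000.90; s = √(36000.90/9) = 63.246
Cutoffs: 488.900 ± 2.5·63.246 → [330.8, 647.0]
No RTs fall outside the cutoffs; all 10 retained. Mean = 4889/10 = 488.900

489 ms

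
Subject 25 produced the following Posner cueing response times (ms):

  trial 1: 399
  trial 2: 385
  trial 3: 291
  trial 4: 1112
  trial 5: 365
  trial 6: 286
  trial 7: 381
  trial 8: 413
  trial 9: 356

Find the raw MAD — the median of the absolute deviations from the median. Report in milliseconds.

Sorted: 286, 291, 356, 365, 381, 385, 399, 413, 1112 → median = 381
|x − 381|: 18, 4, 90, 731, 16, 95, 0, 32, 25
Sorted deviations: 0, 4, 16, 18, 25, 32, 90, 95, 731 → MAD = 25

25 ms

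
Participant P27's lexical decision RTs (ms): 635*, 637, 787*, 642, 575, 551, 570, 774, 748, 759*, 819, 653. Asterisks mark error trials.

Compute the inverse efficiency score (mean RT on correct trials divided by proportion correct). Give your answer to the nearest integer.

884 ms

Correct trials (n=9): 637, 642, 575, 551, 570, 774, 748, 819, 653
Mean correct RT = 5969/9 = 663.2222 ms
Proportion correct = 9/12
IES = 663.2222 / (9/12) = 884.296 ms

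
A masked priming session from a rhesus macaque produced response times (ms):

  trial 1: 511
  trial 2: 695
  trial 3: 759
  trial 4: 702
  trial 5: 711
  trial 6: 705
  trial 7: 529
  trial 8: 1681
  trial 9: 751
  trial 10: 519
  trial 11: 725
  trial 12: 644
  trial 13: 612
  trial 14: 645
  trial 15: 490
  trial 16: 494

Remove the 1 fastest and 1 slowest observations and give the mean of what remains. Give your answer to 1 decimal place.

Sorted: 490, 494, 511, 519, 529, 612, 644, 645, 695, 702, 705, 711, 725, 751, 759, 1681
Drop lowest 1 (490) and highest 1 (1681)
Remaining (n=14): Σ = 9002, mean = 9002/14 = 643.000

643.0 ms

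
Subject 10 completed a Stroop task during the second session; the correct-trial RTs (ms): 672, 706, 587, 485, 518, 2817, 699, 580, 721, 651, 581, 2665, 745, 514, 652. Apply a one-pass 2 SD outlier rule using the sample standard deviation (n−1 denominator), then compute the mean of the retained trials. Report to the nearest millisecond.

624 ms

n = 15, ΣRT = 13593, M = 906.200
Σ(x−M)² = 7868404.40; s = √(7868404.40/14) = 749.686
Cutoffs: 906.200 ± 2·749.686 → [-593.2, 2405.6]
Outside: 2665, 2817 → excluded.
Retained (n=13): Σ = 8111, mean = 8111/13 = 623.923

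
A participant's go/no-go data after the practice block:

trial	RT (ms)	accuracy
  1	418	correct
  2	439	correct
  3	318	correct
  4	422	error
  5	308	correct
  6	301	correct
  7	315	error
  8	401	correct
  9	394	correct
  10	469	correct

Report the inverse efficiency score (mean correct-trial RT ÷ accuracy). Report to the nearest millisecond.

476 ms

Correct trials (n=8): 418, 439, 318, 308, 301, 401, 394, 469
Mean correct RT = 3048/8 = 381.0000 ms
Proportion correct = 8/10
IES = 381.0000 / (8/10) = 476.250 ms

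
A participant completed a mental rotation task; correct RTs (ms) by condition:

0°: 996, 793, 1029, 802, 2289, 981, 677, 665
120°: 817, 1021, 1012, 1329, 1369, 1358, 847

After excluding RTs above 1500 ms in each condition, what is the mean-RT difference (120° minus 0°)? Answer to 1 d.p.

258.6 ms

0°: exclude 2289
M(0°) = 5943/7 = 849.000
M(120°) = 7753/7 = 1107.571
Difference = 1107.571 − 849.000 = 258.571 ms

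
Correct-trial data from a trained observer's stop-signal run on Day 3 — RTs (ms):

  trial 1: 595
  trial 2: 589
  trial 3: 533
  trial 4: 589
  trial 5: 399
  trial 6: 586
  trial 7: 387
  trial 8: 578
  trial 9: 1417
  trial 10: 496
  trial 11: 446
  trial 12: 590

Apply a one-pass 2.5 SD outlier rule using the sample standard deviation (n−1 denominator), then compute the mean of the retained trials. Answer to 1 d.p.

n = 12, ΣRT = 7205, M = 600.417
Σ(x−M)² = 793324.92; s = √(793324.92/11) = 268.553
Cutoffs: 600.417 ± 2.5·268.553 → [-71.0, 1271.8]
Outside: 1417 → excluded.
Retained (n=11): Σ = 5788, mean = 5788/11 = 526.182

526.2 ms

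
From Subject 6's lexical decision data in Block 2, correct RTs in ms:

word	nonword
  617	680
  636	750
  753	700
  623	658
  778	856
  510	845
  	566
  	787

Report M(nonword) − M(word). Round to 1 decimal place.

M(word) = 3917/6 = 652.833
M(nonword) = 5842/8 = 730.250
Difference = 730.250 − 652.833 = 77.417 ms

77.4 ms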